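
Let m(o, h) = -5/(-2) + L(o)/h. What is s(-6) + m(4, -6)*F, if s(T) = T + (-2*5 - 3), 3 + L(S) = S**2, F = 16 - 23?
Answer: -64/3 ≈ -21.333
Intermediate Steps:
F = -7
L(S) = -3 + S**2
m(o, h) = 5/2 + (-3 + o**2)/h (m(o, h) = -5/(-2) + (-3 + o**2)/h = -5*(-1/2) + (-3 + o**2)/h = 5/2 + (-3 + o**2)/h)
s(T) = -13 + T (s(T) = T + (-10 - 3) = T - 13 = -13 + T)
s(-6) + m(4, -6)*F = (-13 - 6) + ((-3 + 4**2 + (5/2)*(-6))/(-6))*(-7) = -19 - (-3 + 16 - 15)/6*(-7) = -19 - 1/6*(-2)*(-7) = -19 + (1/3)*(-7) = -19 - 7/3 = -64/3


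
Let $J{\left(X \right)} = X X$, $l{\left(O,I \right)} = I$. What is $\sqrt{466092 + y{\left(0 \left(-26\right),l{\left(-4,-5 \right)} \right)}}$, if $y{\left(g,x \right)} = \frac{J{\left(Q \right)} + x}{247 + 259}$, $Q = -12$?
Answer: $\frac{\sqrt{119336401646}}{506} \approx 682.71$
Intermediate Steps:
$J{\left(X \right)} = X^{2}$
$y{\left(g,x \right)} = \frac{72}{253} + \frac{x}{506}$ ($y{\left(g,x \right)} = \frac{\left(-12\right)^{2} + x}{247 + 259} = \frac{144 + x}{506} = \left(144 + x\right) \frac{1}{506} = \frac{72}{253} + \frac{x}{506}$)
$\sqrt{466092 + y{\left(0 \left(-26\right),l{\left(-4,-5 \right)} \right)}} = \sqrt{466092 + \left(\frac{72}{253} + \frac{1}{506} \left(-5\right)\right)} = \sqrt{466092 + \left(\frac{72}{253} - \frac{5}{506}\right)} = \sqrt{466092 + \frac{139}{506}} = \sqrt{\frac{235842691}{506}} = \frac{\sqrt{119336401646}}{506}$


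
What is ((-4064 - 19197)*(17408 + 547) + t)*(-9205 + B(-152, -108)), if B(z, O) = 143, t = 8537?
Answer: 3784678310516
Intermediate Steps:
((-4064 - 19197)*(17408 + 547) + t)*(-9205 + B(-152, -108)) = ((-4064 - 19197)*(17408 + 547) + 8537)*(-9205 + 143) = (-23261*17955 + 8537)*(-9062) = (-417651255 + 8537)*(-9062) = -417642718*(-9062) = 3784678310516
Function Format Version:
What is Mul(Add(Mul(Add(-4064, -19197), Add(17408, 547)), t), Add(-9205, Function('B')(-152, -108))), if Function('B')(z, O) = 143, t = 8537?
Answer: 3784678310516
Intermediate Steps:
Mul(Add(Mul(Add(-4064, -19197), Add(17408, 547)), t), Add(-9205, Function('B')(-152, -108))) = Mul(Add(Mul(Add(-4064, -19197), Add(17408, 547)), 8537), Add(-9205, 143)) = Mul(Add(Mul(-23261, 17955), 8537), -9062) = Mul(Add(-417651255, 8537), -9062) = Mul(-417642718, -9062) = 3784678310516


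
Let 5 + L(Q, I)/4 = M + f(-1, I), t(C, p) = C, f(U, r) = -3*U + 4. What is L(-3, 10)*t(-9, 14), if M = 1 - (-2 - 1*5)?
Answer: -360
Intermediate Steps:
f(U, r) = 4 - 3*U
M = 8 (M = 1 - (-2 - 5) = 1 - 1*(-7) = 1 + 7 = 8)
L(Q, I) = 40 (L(Q, I) = -20 + 4*(8 + (4 - 3*(-1))) = -20 + 4*(8 + (4 + 3)) = -20 + 4*(8 + 7) = -20 + 4*15 = -20 + 60 = 40)
L(-3, 10)*t(-9, 14) = 40*(-9) = -360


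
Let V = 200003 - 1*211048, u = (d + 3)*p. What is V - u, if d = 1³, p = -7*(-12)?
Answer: -11381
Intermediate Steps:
p = 84
d = 1
u = 336 (u = (1 + 3)*84 = 4*84 = 336)
V = -11045 (V = 200003 - 211048 = -11045)
V - u = -11045 - 1*336 = -11045 - 336 = -11381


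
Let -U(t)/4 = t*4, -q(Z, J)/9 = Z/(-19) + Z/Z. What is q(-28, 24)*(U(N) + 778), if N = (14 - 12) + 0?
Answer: -315558/19 ≈ -16608.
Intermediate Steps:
N = 2 (N = 2 + 0 = 2)
q(Z, J) = -9 + 9*Z/19 (q(Z, J) = -9*(Z/(-19) + Z/Z) = -9*(Z*(-1/19) + 1) = -9*(-Z/19 + 1) = -9*(1 - Z/19) = -9 + 9*Z/19)
U(t) = -16*t (U(t) = -4*t*4 = -16*t)
q(-28, 24)*(U(N) + 778) = (-9 + (9/19)*(-28))*(-16*2 + 778) = (-9 - 252/19)*(-32 + 778) = -423/19*746 = -315558/19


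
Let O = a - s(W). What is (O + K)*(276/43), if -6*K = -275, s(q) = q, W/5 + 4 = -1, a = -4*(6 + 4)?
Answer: 8510/43 ≈ 197.91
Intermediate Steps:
a = -40 (a = -4*10 = -40)
W = -25 (W = -20 + 5*(-1) = -20 - 5 = -25)
K = 275/6 (K = -⅙*(-275) = 275/6 ≈ 45.833)
O = -15 (O = -40 - 1*(-25) = -40 + 25 = -15)
(O + K)*(276/43) = (-15 + 275/6)*(276/43) = 185*(276*(1/43))/6 = (185/6)*(276/43) = 8510/43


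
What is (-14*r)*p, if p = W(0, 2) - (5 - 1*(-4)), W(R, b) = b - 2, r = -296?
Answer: -37296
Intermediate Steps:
W(R, b) = -2 + b
p = -9 (p = (-2 + 2) - (5 - 1*(-4)) = 0 - (5 + 4) = 0 - 1*9 = 0 - 9 = -9)
(-14*r)*p = -14*(-296)*(-9) = -1*(-4144)*(-9) = 4144*(-9) = -37296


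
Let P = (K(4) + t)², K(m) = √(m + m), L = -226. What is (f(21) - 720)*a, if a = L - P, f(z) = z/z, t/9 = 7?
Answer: 3021957 + 181188*√2 ≈ 3.2782e+6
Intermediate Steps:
K(m) = √2*√m (K(m) = √(2*m) = √2*√m)
t = 63 (t = 9*7 = 63)
f(z) = 1
P = (63 + 2*√2)² (P = (√2*√4 + 63)² = (√2*2 + 63)² = (2*√2 + 63)² = (63 + 2*√2)² ≈ 4333.4)
a = -4203 - 252*√2 (a = -226 - (3977 + 252*√2) = -226 + (-3977 - 252*√2) = -4203 - 252*√2 ≈ -4559.4)
(f(21) - 720)*a = (1 - 720)*(-4203 - 252*√2) = -719*(-4203 - 252*√2) = 3021957 + 181188*√2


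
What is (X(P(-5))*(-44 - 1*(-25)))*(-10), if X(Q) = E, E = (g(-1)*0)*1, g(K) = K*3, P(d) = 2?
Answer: 0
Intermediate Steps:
g(K) = 3*K
E = 0 (E = ((3*(-1))*0)*1 = -3*0*1 = 0*1 = 0)
X(Q) = 0
(X(P(-5))*(-44 - 1*(-25)))*(-10) = (0*(-44 - 1*(-25)))*(-10) = (0*(-44 + 25))*(-10) = (0*(-19))*(-10) = 0*(-10) = 0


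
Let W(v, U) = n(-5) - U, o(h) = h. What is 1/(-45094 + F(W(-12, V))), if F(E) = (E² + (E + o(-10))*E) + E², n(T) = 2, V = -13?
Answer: -1/44569 ≈ -2.2437e-5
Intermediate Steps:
W(v, U) = 2 - U
F(E) = 2*E² + E*(-10 + E) (F(E) = (E² + (E - 10)*E) + E² = (E² + (-10 + E)*E) + E² = (E² + E*(-10 + E)) + E² = 2*E² + E*(-10 + E))
1/(-45094 + F(W(-12, V))) = 1/(-45094 + (2 - 1*(-13))*(-10 + 3*(2 - 1*(-13)))) = 1/(-45094 + (2 + 13)*(-10 + 3*(2 + 13))) = 1/(-45094 + 15*(-10 + 3*15)) = 1/(-45094 + 15*(-10 + 45)) = 1/(-45094 + 15*35) = 1/(-45094 + 525) = 1/(-44569) = -1/44569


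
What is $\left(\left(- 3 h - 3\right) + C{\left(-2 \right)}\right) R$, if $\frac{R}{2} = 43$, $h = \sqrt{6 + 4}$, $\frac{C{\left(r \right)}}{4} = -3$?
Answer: $-1290 - 258 \sqrt{10} \approx -2105.9$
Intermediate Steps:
$C{\left(r \right)} = -12$ ($C{\left(r \right)} = 4 \left(-3\right) = -12$)
$h = \sqrt{10} \approx 3.1623$
$R = 86$ ($R = 2 \cdot 43 = 86$)
$\left(\left(- 3 h - 3\right) + C{\left(-2 \right)}\right) R = \left(\left(- 3 \sqrt{10} - 3\right) - 12\right) 86 = \left(\left(-3 - 3 \sqrt{10}\right) - 12\right) 86 = \left(-15 - 3 \sqrt{10}\right) 86 = -1290 - 258 \sqrt{10}$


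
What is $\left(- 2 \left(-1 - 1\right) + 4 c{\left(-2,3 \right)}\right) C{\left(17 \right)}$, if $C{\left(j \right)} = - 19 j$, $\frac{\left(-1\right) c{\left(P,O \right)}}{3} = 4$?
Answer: $14212$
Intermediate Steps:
$c{\left(P,O \right)} = -12$ ($c{\left(P,O \right)} = \left(-3\right) 4 = -12$)
$\left(- 2 \left(-1 - 1\right) + 4 c{\left(-2,3 \right)}\right) C{\left(17 \right)} = \left(- 2 \left(-1 - 1\right) + 4 \left(-12\right)\right) \left(\left(-19\right) 17\right) = \left(\left(-2\right) \left(-2\right) - 48\right) \left(-323\right) = \left(4 - 48\right) \left(-323\right) = \left(-44\right) \left(-323\right) = 14212$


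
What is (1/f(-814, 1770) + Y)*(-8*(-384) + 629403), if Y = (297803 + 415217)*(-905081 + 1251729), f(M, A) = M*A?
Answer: 15015513425811866309835/96052 ≈ 1.5633e+17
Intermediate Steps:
f(M, A) = A*M
Y = 247166956960 (Y = 713020*346648 = 247166956960)
(1/f(-814, 1770) + Y)*(-8*(-384) + 629403) = (1/(1770*(-814)) + 247166956960)*(-8*(-384) + 629403) = (1/(-1440780) + 247166956960)*(3072 + 629403) = (-1/1440780 + 247166956960)*632475 = (356113208248828799/1440780)*632475 = 15015513425811866309835/96052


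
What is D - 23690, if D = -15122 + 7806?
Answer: -31006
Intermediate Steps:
D = -7316
D - 23690 = -7316 - 23690 = -31006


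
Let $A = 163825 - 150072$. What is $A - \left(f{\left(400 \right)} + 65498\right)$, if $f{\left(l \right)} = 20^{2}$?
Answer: $-52145$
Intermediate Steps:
$f{\left(l \right)} = 400$
$A = 13753$ ($A = 163825 - 150072 = 13753$)
$A - \left(f{\left(400 \right)} + 65498\right) = 13753 - \left(400 + 65498\right) = 13753 - 65898 = -52145$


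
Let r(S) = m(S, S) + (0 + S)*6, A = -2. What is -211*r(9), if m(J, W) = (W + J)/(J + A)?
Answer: -83556/7 ≈ -11937.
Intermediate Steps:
m(J, W) = (J + W)/(-2 + J) (m(J, W) = (W + J)/(J - 2) = (J + W)/(-2 + J))
r(S) = 6*S + 2*S/(-2 + S) (r(S) = (S + S)/(-2 + S) + (0 + S)*6 = (2*S)/(-2 + S) + S*6 = 2*S/(-2 + S) + 6*S = 6*S + 2*S/(-2 + S))
-211*r(9) = -422*9*(-5 + 3*9)/(-2 + 9) = -422*9*(-5 + 27)/7 = -422*9*22/7 = -211*396/7 = -83556/7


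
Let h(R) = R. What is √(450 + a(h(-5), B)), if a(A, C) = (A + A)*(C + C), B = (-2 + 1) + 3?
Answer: √410 ≈ 20.248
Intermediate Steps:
B = 2 (B = -1 + 3 = 2)
a(A, C) = 4*A*C (a(A, C) = (2*A)*(2*C) = 4*A*C)
√(450 + a(h(-5), B)) = √(450 + 4*(-5)*2) = √(450 - 40) = √410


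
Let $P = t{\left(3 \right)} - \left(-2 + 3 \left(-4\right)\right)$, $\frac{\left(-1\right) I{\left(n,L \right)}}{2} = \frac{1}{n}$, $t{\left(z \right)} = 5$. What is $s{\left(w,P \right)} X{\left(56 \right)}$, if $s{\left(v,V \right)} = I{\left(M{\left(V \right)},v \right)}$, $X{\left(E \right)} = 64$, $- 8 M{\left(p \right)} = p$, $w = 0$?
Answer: $\frac{1024}{19} \approx 53.895$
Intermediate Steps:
$M{\left(p \right)} = - \frac{p}{8}$
$I{\left(n,L \right)} = - \frac{2}{n}$
$P = 19$ ($P = 5 - \left(-2 + 3 \left(-4\right)\right) = 5 - \left(-2 - 12\right) = 5 - -14 = 5 + 14 = 19$)
$s{\left(v,V \right)} = \frac{16}{V}$ ($s{\left(v,V \right)} = - \frac{2}{\left(- \frac{1}{8}\right) V} = - 2 \left(- \frac{8}{V}\right) = \frac{16}{V}$)
$s{\left(w,P \right)} X{\left(56 \right)} = \frac{16}{19} \cdot 64 = \frac{1024}{19}$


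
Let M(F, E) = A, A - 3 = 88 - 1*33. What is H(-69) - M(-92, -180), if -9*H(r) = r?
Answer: -151/3 ≈ -50.333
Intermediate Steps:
A = 58 (A = 3 + (88 - 1*33) = 3 + (88 - 33) = 3 + 55 = 58)
M(F, E) = 58
H(r) = -r/9
H(-69) - M(-92, -180) = -⅑*(-69) - 1*58 = 23/3 - 58 = -151/3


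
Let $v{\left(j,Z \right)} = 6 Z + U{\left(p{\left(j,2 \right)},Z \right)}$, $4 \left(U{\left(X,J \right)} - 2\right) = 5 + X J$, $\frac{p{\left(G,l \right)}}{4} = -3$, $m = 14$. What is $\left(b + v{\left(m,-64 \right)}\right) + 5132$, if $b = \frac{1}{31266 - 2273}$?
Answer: $\frac{573278593}{115972} \approx 4943.3$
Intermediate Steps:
$p{\left(G,l \right)} = -12$ ($p{\left(G,l \right)} = 4 \left(-3\right) = -12$)
$U{\left(X,J \right)} = \frac{13}{4} + \frac{J X}{4}$ ($U{\left(X,J \right)} = 2 + \frac{5 + X J}{4} = 2 + \frac{5 + J X}{4} = 2 + \left(\frac{5}{4} + \frac{J X}{4}\right) = \frac{13}{4} + \frac{J X}{4}$)
$v{\left(j,Z \right)} = \frac{13}{4} + 3 Z$ ($v{\left(j,Z \right)} = 6 Z + \left(\frac{13}{4} + \frac{1}{4} Z \left(-12\right)\right) = 6 Z - \left(- \frac{13}{4} + 3 Z\right) = \frac{13}{4} + 3 Z$)
$b = \frac{1}{28993} \approx 3.4491 \cdot 10^{-5}$
$\left(b + v{\left(m,-64 \right)}\right) + 5132 = \left(\frac{1}{28993} + \left(\frac{13}{4} + 3 \left(-64\right)\right)\right) + 5132 = \left(\frac{1}{28993} + \left(\frac{13}{4} - 192\right)\right) + 5132 = \left(\frac{1}{28993} - \frac{755}{4}\right) + 5132 = - \frac{21889711}{115972} + 5132 = \frac{573278593}{115972}$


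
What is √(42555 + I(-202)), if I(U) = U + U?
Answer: √42151 ≈ 205.31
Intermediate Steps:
I(U) = 2*U
√(42555 + I(-202)) = √(42555 + 2*(-202)) = √(42555 - 404) = √42151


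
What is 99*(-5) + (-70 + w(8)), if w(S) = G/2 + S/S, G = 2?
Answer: -563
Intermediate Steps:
w(S) = 2 (w(S) = 2/2 + S/S = 2*(½) + 1 = 1 + 1 = 2)
99*(-5) + (-70 + w(8)) = 99*(-5) + (-70 + 2) = -495 - 68 = -563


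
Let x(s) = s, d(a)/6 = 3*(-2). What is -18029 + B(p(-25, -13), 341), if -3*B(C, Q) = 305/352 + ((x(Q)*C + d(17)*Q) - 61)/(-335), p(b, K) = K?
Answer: -1276788851/70752 ≈ -18046.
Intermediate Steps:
d(a) = -36 (d(a) = 6*(3*(-2)) = 6*(-6) = -36)
B(C, Q) = -123647/353760 - 12*Q/335 + C*Q/1005 (B(C, Q) = -(305/352 + ((Q*C - 36*Q) - 61)/(-335))/3 = -(305*(1/352) + ((C*Q - 36*Q) - 61)*(-1/335))/3 = -(305/352 + ((-36*Q + C*Q) - 61)*(-1/335))/3 = -(305/352 + (-61 - 36*Q + C*Q)*(-1/335))/3 = -(305/352 + (61/335 + 36*Q/335 - C*Q/335))/3 = -(123647/117920 + 36*Q/335 - C*Q/335)/3 = -123647/353760 - 12*Q/335 + C*Q/1005)
-18029 + B(p(-25, -13), 341) = -18029 + (-123647/353760 - 12/335*341 + (1/1005)*(-13)*341) = -18029 + (-123647/353760 - 4092/335 - 4433/1005) = -18029 - 1201043/70752 = -1276788851/70752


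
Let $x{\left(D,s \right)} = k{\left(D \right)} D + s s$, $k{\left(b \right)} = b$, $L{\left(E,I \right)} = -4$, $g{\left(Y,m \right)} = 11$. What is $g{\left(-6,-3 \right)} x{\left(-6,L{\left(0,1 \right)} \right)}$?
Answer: $572$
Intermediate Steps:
$x{\left(D,s \right)} = D^{2} + s^{2}$ ($x{\left(D,s \right)} = D D + s s = D^{2} + s^{2}$)
$g{\left(-6,-3 \right)} x{\left(-6,L{\left(0,1 \right)} \right)} = 11 \left(\left(-6\right)^{2} + \left(-4\right)^{2}\right) = 11 \left(36 + 16\right) = 11 \cdot 52 = 572$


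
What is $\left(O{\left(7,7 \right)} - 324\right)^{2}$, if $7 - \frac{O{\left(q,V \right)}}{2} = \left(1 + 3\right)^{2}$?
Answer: $116964$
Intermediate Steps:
$O{\left(q,V \right)} = -18$ ($O{\left(q,V \right)} = 14 - 2 \left(1 + 3\right)^{2} = 14 - 2 \cdot 4^{2} = 14 - 32 = -18$)
$\left(O{\left(7,7 \right)} - 324\right)^{2} = \left(-18 - 324\right)^{2} = \left(-342\right)^{2} = 116964$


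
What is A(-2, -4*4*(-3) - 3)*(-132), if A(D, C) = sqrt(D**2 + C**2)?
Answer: -132*sqrt(2029) ≈ -5945.9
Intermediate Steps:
A(D, C) = sqrt(C**2 + D**2)
A(-2, -4*4*(-3) - 3)*(-132) = sqrt((-4*4*(-3) - 3)**2 + (-2)**2)*(-132) = sqrt((-16*(-3) - 3)**2 + 4)*(-132) = sqrt((48 - 3)**2 + 4)*(-132) = sqrt(45**2 + 4)*(-132) = sqrt(2025 + 4)*(-132) = sqrt(2029)*(-132) = -132*sqrt(2029)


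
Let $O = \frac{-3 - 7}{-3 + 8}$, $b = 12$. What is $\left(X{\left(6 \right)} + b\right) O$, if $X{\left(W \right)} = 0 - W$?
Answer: $-12$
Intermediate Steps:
$O = -2$ ($O = - \frac{10}{5} = \left(-10\right) \frac{1}{5} = -2$)
$X{\left(W \right)} = - W$
$\left(X{\left(6 \right)} + b\right) O = \left(\left(-1\right) 6 + 12\right) \left(-2\right) = \left(-6 + 12\right) \left(-2\right) = 6 \left(-2\right) = -12$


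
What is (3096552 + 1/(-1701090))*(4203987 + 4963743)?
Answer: 1609704761274327289/56703 ≈ 2.8388e+13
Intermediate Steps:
(3096552 + 1/(-1701090))*(4203987 + 4963743) = (3096552 - 1/1701090)*9167730 = (5267513641679/1701090)*9167730 = 1609704761274327289/56703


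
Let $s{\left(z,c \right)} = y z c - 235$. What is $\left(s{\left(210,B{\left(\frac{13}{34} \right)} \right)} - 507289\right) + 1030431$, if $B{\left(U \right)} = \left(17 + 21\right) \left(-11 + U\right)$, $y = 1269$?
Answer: $- \frac{1818965491}{17} \approx -1.07 \cdot 10^{8}$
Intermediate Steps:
$B{\left(U \right)} = -418 + 38 U$ ($B{\left(U \right)} = 38 \left(-11 + U\right) = -418 + 38 U$)
$s{\left(z,c \right)} = -235 + 1269 c z$ ($s{\left(z,c \right)} = 1269 z c - 235 = 1269 c z - 235 = -235 + 1269 c z$)
$\left(s{\left(210,B{\left(\frac{13}{34} \right)} \right)} - 507289\right) + 1030431 = \left(\left(-235 + 1269 \left(-418 + 38 \cdot \frac{13}{34}\right) 210\right) - 507289\right) + 1030431 = \left(\left(-235 + 1269 \left(-418 + \frac{247}{17}\right) 210\right) - 507289\right) + 1030431 = \left(\left(-235 + 1269 \left(- \frac{6859}{17}\right) 210\right) - 507289\right) + 1030431 = \left(\left(-235 - \frac{1827854910}{17}\right) - 507289\right) + 1030431 = \left(- \frac{1827858905}{17} - 507289\right) + 1030431 = - \frac{1836482818}{17} + 1030431 = - \frac{1818965491}{17}$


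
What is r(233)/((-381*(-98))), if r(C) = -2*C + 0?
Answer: -233/18669 ≈ -0.012481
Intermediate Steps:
r(C) = -2*C
r(233)/((-381*(-98))) = (-2*233)/((-381*(-98))) = -466/37338 = -466*1/37338 = -233/18669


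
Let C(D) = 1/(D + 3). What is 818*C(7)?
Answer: 409/5 ≈ 81.800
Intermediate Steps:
C(D) = 1/(3 + D)
818*C(7) = 818/(3 + 7) = 818/10 = 818*(1/10) = 409/5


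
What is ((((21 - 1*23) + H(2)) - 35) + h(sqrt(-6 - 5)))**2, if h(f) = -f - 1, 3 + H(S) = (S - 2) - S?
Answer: (43 + I*sqrt(11))**2 ≈ 1838.0 + 285.23*I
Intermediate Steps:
H(S) = -5 (H(S) = -3 + ((S - 2) - S) = -3 + ((-2 + S) - S) = -3 - 2 = -5)
h(f) = -1 - f
((((21 - 1*23) + H(2)) - 35) + h(sqrt(-6 - 5)))**2 = ((((21 - 1*23) - 5) - 35) + (-1 - sqrt(-6 - 5)))**2 = ((((21 - 23) - 5) - 35) + (-1 - sqrt(-11)))**2 = (((-2 - 5) - 35) + (-1 - I*sqrt(11)))**2 = ((-7 - 35) + (-1 - I*sqrt(11)))**2 = (-42 + (-1 - I*sqrt(11)))**2 = (-43 - I*sqrt(11))**2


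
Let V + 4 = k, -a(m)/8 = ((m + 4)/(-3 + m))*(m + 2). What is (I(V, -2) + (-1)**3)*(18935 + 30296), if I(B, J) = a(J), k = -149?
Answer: -49231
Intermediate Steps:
a(m) = -8*(2 + m)*(4 + m)/(-3 + m) (a(m) = -8*(m + 4)/(-3 + m)*(m + 2) = -8*(4 + m)/(-3 + m)*(2 + m) = -8*(2 + m)*(4 + m)/(-3 + m))
V = -153 (V = -4 - 149 = -153)
I(B, J) = 8*(-8 - J**2 - 6*J)/(-3 + J)
(I(V, -2) + (-1)**3)*(18935 + 30296) = (8*(-8 - 1*(-2)**2 - 6*(-2))/(-3 - 2) + (-1)**3)*(18935 + 30296) = (8*(-8 - 1*4 + 12)/(-5) - 1)*49231 = (8*(-1/5)*(-8 - 4 + 12) - 1)*49231 = (8*(-1/5)*0 - 1)*49231 = (0 - 1)*49231 = -1*49231 = -49231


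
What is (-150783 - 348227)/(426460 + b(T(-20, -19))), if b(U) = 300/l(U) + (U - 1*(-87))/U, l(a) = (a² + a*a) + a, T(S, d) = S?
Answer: -129742600/110878829 ≈ -1.1701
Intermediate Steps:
l(a) = a + 2*a² (l(a) = (a² + a²) + a = 2*a² + a = a + 2*a²)
b(U) = (87 + U)/U + 300/(U*(1 + 2*U)) (b(U) = 300/((U*(1 + 2*U))) + (U - 1*(-87))/U = 300*(1/(U*(1 + 2*U))) + (U + 87)/U = 300/(U*(1 + 2*U)) + (87 + U)/U = (87 + U)/U + 300/(U*(1 + 2*U)))
(-150783 - 348227)/(426460 + b(T(-20, -19))) = (-150783 - 348227)/(426460 + (387 + 2*(-20)² + 175*(-20))/((-20)*(1 + 2*(-20)))) = -499010/(426460 - (387 + 2*400 - 3500)/(20*(1 - 40))) = -499010/(426460 - 1/20*(387 + 800 - 3500)/(-39)) = -499010/(426460 - 1/20*(-1/39)*(-2313)) = -499010/(426460 - 771/260) = -499010/110878829/260 = -499010*260/110878829 = -129742600/110878829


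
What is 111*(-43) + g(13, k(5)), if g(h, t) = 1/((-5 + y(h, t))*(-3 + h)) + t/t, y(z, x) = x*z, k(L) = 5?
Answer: -2863199/600 ≈ -4772.0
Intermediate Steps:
g(h, t) = 1 + 1/((-5 + h*t)*(-3 + h)) (g(h, t) = 1/((-5 + t*h)*(-3 + h)) + t/t = 1/((-5 + h*t)*(-3 + h)) + 1 = 1 + 1/((-5 + h*t)*(-3 + h)))
111*(-43) + g(13, k(5)) = 111*(-43) + (-16 + 5*13 - 1*5*13² + 3*13*5)/(-15 + 5*13 - 1*5*13² + 3*13*5) = -4773 + (-16 + 65 - 1*5*169 + 195)/(-15 + 65 - 1*5*169 + 195) = -4773 + (-16 + 65 - 845 + 195)/(-15 + 65 - 845 + 195) = -4773 - 601/(-600) = -4773 - 1/600*(-601) = -4773 + 601/600 = -2863199/600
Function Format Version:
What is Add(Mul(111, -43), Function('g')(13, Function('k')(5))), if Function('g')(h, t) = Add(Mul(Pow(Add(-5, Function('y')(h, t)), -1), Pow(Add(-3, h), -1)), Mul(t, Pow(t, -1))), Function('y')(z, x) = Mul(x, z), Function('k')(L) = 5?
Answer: Rational(-2863199, 600) ≈ -4772.0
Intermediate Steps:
Function('g')(h, t) = Add(1, Mul(Pow(Add(-5, Mul(h, t)), -1), Pow(Add(-3, h), -1))) (Function('g')(h, t) = Add(Mul(Pow(Add(-5, Mul(t, h)), -1), Pow(Add(-3, h), -1)), Mul(t, Pow(t, -1))) = Add(Mul(Pow(Add(-5, Mul(h, t)), -1), Pow(Add(-3, h), -1)), 1) = Add(1, Mul(Pow(Add(-5, Mul(h, t)), -1), Pow(Add(-3, h), -1))))
Add(Mul(111, -43), Function('g')(13, Function('k')(5))) = Add(Mul(111, -43), Mul(Pow(Add(-15, Mul(5, 13), Mul(-1, 5, Pow(13, 2)), Mul(3, 13, 5)), -1), Add(-16, Mul(5, 13), Mul(-1, 5, Pow(13, 2)), Mul(3, 13, 5)))) = Add(-4773, Mul(Pow(Add(-15, 65, Mul(-1, 5, 169), 195), -1), Add(-16, 65, Mul(-1, 5, 169), 195))) = Add(-4773, Mul(Pow(Add(-15, 65, -845, 195), -1), Add(-16, 65, -845, 195))) = Add(-4773, Mul(Pow(-600, -1), -601)) = Add(-4773, Mul(Rational(-1, 600), -601)) = Add(-4773, Rational(601, 600)) = Rational(-2863199, 600)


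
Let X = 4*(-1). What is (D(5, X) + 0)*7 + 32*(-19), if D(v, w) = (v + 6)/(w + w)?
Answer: -4941/8 ≈ -617.63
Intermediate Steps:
X = -4
D(v, w) = (6 + v)/(2*w) (D(v, w) = (6 + v)/((2*w)) = (6 + v)*(1/(2*w)) = (6 + v)/(2*w))
(D(5, X) + 0)*7 + 32*(-19) = ((½)*(6 + 5)/(-4) + 0)*7 + 32*(-19) = ((½)*(-¼)*11 + 0)*7 - 608 = (-11/8 + 0)*7 - 608 = -11/8*7 - 608 = -77/8 - 608 = -4941/8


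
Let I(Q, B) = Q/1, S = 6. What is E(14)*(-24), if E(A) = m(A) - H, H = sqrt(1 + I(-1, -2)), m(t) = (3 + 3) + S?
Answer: -288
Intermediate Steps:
I(Q, B) = Q (I(Q, B) = Q*1 = Q)
m(t) = 12 (m(t) = (3 + 3) + 6 = 6 + 6 = 12)
H = 0 (H = sqrt(1 - 1) = sqrt(0) = 0)
E(A) = 12 (E(A) = 12 - 1*0 = 12 + 0 = 12)
E(14)*(-24) = 12*(-24) = -288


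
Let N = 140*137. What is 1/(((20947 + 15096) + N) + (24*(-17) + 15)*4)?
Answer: 1/53651 ≈ 1.8639e-5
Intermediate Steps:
N = 19180
1/(((20947 + 15096) + N) + (24*(-17) + 15)*4) = 1/(((20947 + 15096) + 19180) + (24*(-17) + 15)*4) = 1/((36043 + 19180) + (-408 + 15)*4) = 1/(55223 - 393*4) = 1/(55223 - 1572) = 1/53651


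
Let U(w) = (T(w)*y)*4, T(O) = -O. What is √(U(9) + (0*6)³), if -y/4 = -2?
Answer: 12*I*√2 ≈ 16.971*I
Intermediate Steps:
y = 8 (y = -4*(-2) = 8)
U(w) = -32*w (U(w) = (-w*8)*4 = -8*w*4 = -32*w)
√(U(9) + (0*6)³) = √(-32*9 + (0*6)³) = √(-288 + 0³) = √(-288 + 0) = √(-288) = 12*I*√2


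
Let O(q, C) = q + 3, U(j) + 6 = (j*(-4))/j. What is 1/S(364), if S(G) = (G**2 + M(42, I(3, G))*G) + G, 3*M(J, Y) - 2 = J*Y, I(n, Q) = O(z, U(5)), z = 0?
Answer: 3/445172 ≈ 6.7390e-6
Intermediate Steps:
U(j) = -10 (U(j) = -6 + (j*(-4))/j = -6 + (-4*j)/j = -6 - 4 = -10)
O(q, C) = 3 + q
I(n, Q) = 3 (I(n, Q) = 3 + 0 = 3)
M(J, Y) = 2/3 + J*Y/3 (M(J, Y) = 2/3 + (J*Y)/3 = 2/3 + J*Y/3)
S(G) = G**2 + 131*G/3 (S(G) = (G**2 + (2/3 + (1/3)*42*3)*G) + G = (G**2 + (2/3 + 42)*G) + G = (G**2 + 128*G/3) + G = G**2 + 131*G/3)
1/S(364) = 1/((1/3)*364*(131 + 3*364)) = 1/((1/3)*364*(131 + 1092)) = 1/((1/3)*364*1223) = 1/(445172/3) = 3/445172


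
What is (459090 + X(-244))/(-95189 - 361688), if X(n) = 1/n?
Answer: -112017959/111477988 ≈ -1.0048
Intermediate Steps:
(459090 + X(-244))/(-95189 - 361688) = (459090 + 1/(-244))/(-95189 - 361688) = (459090 - 1/244)/(-456877) = (112017959/244)*(-1/456877) = -112017959/111477988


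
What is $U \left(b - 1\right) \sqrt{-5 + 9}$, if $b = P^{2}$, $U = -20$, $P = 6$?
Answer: $-1400$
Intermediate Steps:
$b = 36$ ($b = 6^{2} = 36$)
$U \left(b - 1\right) \sqrt{-5 + 9} = - 20 \left(36 - 1\right) \sqrt{-5 + 9} = - 20 \left(36 - 1\right) \sqrt{4} = \left(-20\right) 35 \cdot 2 = \left(-700\right) 2 = -1400$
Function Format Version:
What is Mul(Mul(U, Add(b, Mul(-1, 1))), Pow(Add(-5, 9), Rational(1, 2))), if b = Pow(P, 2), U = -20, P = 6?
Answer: -1400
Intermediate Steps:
b = 36 (b = Pow(6, 2) = 36)
Mul(Mul(U, Add(b, Mul(-1, 1))), Pow(Add(-5, 9), Rational(1, 2))) = Mul(Mul(-20, Add(36, Mul(-1, 1))), Pow(Add(-5, 9), Rational(1, 2))) = Mul(Mul(-20, Add(36, -1)), Pow(4, Rational(1, 2))) = Mul(Mul(-20, 35), 2) = Mul(-700, 2) = -1400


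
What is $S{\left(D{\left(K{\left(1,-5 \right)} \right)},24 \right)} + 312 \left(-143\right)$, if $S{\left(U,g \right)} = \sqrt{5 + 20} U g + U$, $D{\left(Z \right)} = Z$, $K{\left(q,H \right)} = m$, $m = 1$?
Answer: $-44495$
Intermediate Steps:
$K{\left(q,H \right)} = 1$
$S{\left(U,g \right)} = U + 5 U g$ ($S{\left(U,g \right)} = \sqrt{25} U g + U = 5 U g + U = U + 5 U g$)
$S{\left(D{\left(K{\left(1,-5 \right)} \right)},24 \right)} + 312 \left(-143\right) = 1 \left(1 + 5 \cdot 24\right) + 312 \left(-143\right) = 1 \left(1 + 120\right) - 44616 = 1 \cdot 121 - 44616 = 121 - 44616 = -44495$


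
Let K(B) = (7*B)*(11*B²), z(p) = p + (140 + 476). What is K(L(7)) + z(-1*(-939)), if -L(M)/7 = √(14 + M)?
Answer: 1555 - 554631*√21 ≈ -2.5401e+6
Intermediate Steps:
L(M) = -7*√(14 + M)
z(p) = 616 + p (z(p) = p + 616 = 616 + p)
K(B) = 77*B³
K(L(7)) + z(-1*(-939)) = 77*(-7*√(14 + 7))³ + (616 - 1*(-939)) = 77*(-7*√21)³ + (616 + 939) = 77*(-7203*√21) + 1555 = -554631*√21 + 1555 = 1555 - 554631*√21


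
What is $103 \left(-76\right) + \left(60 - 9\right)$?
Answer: $-7777$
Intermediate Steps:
$103 \left(-76\right) + \left(60 - 9\right) = -7828 + \left(60 - 9\right) = -7828 + 51 = -7777$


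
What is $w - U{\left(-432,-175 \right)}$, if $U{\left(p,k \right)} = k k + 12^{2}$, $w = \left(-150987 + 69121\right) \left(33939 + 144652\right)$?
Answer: $-14620561575$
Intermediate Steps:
$w = -14620530806$ ($w = \left(-81866\right) 178591 = -14620530806$)
$U{\left(p,k \right)} = 144 + k^{2}$ ($U{\left(p,k \right)} = k^{2} + 144 = 144 + k^{2}$)
$w - U{\left(-432,-175 \right)} = -14620530806 - \left(144 + \left(-175\right)^{2}\right) = -14620530806 - \left(144 + 30625\right) = -14620530806 - 30769 = -14620561575$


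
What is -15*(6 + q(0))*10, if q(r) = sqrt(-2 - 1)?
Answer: -900 - 150*I*sqrt(3) ≈ -900.0 - 259.81*I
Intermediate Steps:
q(r) = I*sqrt(3) (q(r) = sqrt(-3) = I*sqrt(3))
-15*(6 + q(0))*10 = -15*(6 + I*sqrt(3))*10 = (-90 - 15*I*sqrt(3))*10 = -900 - 150*I*sqrt(3)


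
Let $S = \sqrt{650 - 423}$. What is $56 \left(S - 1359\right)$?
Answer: $-76104 + 56 \sqrt{227} \approx -75260.0$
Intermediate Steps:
$S = \sqrt{227} \approx 15.067$
$56 \left(S - 1359\right) = 56 \left(\sqrt{227} - 1359\right) = 56 \left(-1359 + \sqrt{227}\right) = -76104 + 56 \sqrt{227}$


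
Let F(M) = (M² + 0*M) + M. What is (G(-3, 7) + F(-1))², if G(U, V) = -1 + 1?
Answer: 0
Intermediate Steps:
G(U, V) = 0
F(M) = M + M² (F(M) = (M² + 0) + M = M² + M = M + M²)
(G(-3, 7) + F(-1))² = (0 - (1 - 1))² = (0 - 1*0)² = (0 + 0)² = 0² = 0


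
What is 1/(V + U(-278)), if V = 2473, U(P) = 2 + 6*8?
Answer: 1/2523 ≈ 0.00039635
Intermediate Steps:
U(P) = 50 (U(P) = 2 + 48 = 50)
1/(V + U(-278)) = 1/(2473 + 50) = 1/2523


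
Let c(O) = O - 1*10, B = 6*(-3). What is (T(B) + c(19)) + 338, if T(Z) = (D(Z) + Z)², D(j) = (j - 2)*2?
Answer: 3711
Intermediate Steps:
B = -18
D(j) = -4 + 2*j (D(j) = (-2 + j)*2 = -4 + 2*j)
c(O) = -10 + O (c(O) = O - 10 = -10 + O)
T(Z) = (-4 + 3*Z)² (T(Z) = ((-4 + 2*Z) + Z)² = (-4 + 3*Z)²)
(T(B) + c(19)) + 338 = ((-4 + 3*(-18))² + (-10 + 19)) + 338 = ((-4 - 54)² + 9) + 338 = ((-58)² + 9) + 338 = (3364 + 9) + 338 = 3373 + 338 = 3711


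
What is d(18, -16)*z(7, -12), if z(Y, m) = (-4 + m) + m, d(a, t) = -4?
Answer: 112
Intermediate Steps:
z(Y, m) = -4 + 2*m
d(18, -16)*z(7, -12) = -4*(-4 + 2*(-12)) = -4*(-4 - 24) = -4*(-28) = 112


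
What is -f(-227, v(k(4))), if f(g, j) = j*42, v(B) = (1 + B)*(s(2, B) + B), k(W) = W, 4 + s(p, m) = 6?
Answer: -1260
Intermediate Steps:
s(p, m) = 2 (s(p, m) = -4 + 6 = 2)
v(B) = (1 + B)*(2 + B)
f(g, j) = 42*j
-f(-227, v(k(4))) = -42*(2 + 4**2 + 3*4) = -42*(2 + 16 + 12) = -42*30 = -1*1260 = -1260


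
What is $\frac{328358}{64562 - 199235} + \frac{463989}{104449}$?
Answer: $\frac{28190125855}{14066460177} \approx 2.0041$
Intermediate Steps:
$\frac{328358}{64562 - 199235} + \frac{463989}{104449} = \frac{328358}{64562 - 199235} + 463989 \cdot \frac{1}{104449} = \frac{328358}{-134673} + \frac{463989}{104449} = 328358 \left(- \frac{1}{134673}\right) + \frac{463989}{104449} = - \frac{328358}{134673} + \frac{463989}{104449} = \frac{28190125855}{14066460177}$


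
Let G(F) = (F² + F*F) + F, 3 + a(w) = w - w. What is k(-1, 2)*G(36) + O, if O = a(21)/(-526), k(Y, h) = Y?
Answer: -1382325/526 ≈ -2628.0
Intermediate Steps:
a(w) = -3 (a(w) = -3 + (w - w) = -3 + 0 = -3)
G(F) = F + 2*F² (G(F) = (F² + F²) + F = 2*F² + F = F + 2*F²)
O = 3/526 (O = -3/(-526) = -3*(-1/526) = 3/526 ≈ 0.0057034)
k(-1, 2)*G(36) + O = -36*(1 + 2*36) + 3/526 = -36*(1 + 72) + 3/526 = -36*73 + 3/526 = -1*2628 + 3/526 = -2628 + 3/526 = -1382325/526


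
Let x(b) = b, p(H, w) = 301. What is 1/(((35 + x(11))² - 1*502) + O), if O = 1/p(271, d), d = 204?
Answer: 301/485815 ≈ 0.00061958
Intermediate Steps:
O = 1/301 ≈ 0.0033223
1/(((35 + x(11))² - 1*502) + O) = 1/(((35 + 11)² - 1*502) + 1/301) = 1/((46² - 502) + 1/301) = 1/((2116 - 502) + 1/301) = 1/(1614 + 1/301) = 1/(485815/301) = 301/485815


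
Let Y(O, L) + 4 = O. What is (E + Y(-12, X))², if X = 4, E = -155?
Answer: 29241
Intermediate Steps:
Y(O, L) = -4 + O
(E + Y(-12, X))² = (-155 + (-4 - 12))² = (-155 - 16)² = (-171)² = 29241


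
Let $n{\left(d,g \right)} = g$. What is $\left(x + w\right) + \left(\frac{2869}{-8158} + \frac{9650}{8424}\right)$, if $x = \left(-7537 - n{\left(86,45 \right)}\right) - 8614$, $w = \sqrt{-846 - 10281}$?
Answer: $- \frac{278245755547}{17180748} + i \sqrt{11127} \approx -16195.0 + 105.48 i$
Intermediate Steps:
$w = i \sqrt{11127}$ ($w = \sqrt{-11127} = i \sqrt{11127} \approx 105.48 i$)
$x = -16196$ ($x = \left(-7537 - 45\right) - 8614 = -7582 - 8614 = -16196$)
$\left(x + w\right) + \left(\frac{2869}{-8158} + \frac{9650}{8424}\right) = \left(-16196 + i \sqrt{11127}\right) + \left(\frac{2869}{-8158} + \frac{9650}{8424}\right) = \left(-16196 + i \sqrt{11127}\right) + \left(2869 \left(- \frac{1}{8158}\right) + 9650 \cdot \frac{1}{8424}\right) = \left(-16196 + i \sqrt{11127}\right) + \left(- \frac{2869}{8158} + \frac{4825}{4212}\right) = \left(-16196 + i \sqrt{11127}\right) + \frac{13639061}{17180748} = - \frac{278245755547}{17180748} + i \sqrt{11127}$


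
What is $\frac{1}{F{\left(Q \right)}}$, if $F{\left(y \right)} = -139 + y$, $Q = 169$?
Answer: $\frac{1}{30} \approx 0.033333$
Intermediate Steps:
$\frac{1}{F{\left(Q \right)}} = \frac{1}{-139 + 169} = \frac{1}{30}$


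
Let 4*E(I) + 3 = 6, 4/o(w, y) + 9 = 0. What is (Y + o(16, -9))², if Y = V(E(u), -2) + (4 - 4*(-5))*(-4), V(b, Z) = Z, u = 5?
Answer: 784996/81 ≈ 9691.3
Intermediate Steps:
o(w, y) = -4/9 (o(w, y) = 4/(-9 + 0) = 4/(-9) = 4*(-⅑) = -4/9)
E(I) = ¾ (E(I) = -¾ + (¼)*6 = -¾ + 3/2 = ¾)
Y = -98 (Y = -2 + (4 - 4*(-5))*(-4) = -2 + (4 + 20)*(-4) = -2 + 24*(-4) = -2 - 96 = -98)
(Y + o(16, -9))² = (-98 - 4/9)² = (-886/9)² = 784996/81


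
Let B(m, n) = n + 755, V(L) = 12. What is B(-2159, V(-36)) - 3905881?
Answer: -3905114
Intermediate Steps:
B(m, n) = 755 + n
B(-2159, V(-36)) - 3905881 = (755 + 12) - 3905881 = 767 - 3905881 = -3905114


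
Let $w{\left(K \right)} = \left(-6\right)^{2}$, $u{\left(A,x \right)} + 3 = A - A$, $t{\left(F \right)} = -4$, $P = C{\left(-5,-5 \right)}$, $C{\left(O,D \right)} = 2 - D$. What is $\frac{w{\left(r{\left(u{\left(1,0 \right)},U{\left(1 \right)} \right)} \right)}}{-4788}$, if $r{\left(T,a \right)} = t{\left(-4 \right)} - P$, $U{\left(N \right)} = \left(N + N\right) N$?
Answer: $- \frac{1}{133} \approx -0.0075188$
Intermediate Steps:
$P = 7$ ($P = 2 - -5 = 2 + 5 = 7$)
$U{\left(N \right)} = 2 N^{2}$ ($U{\left(N \right)} = 2 N N = 2 N^{2}$)
$u{\left(A,x \right)} = -3$ ($u{\left(A,x \right)} = -3 + \left(A - A\right) = -3 + 0 = -3$)
$r{\left(T,a \right)} = -11$ ($r{\left(T,a \right)} = -4 - 7 = -11$)
$w{\left(K \right)} = 36$
$\frac{w{\left(r{\left(u{\left(1,0 \right)},U{\left(1 \right)} \right)} \right)}}{-4788} = \frac{36}{-4788} = 36 \left(- \frac{1}{4788}\right) = - \frac{1}{133}$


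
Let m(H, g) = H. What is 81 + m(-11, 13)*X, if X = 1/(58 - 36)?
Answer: 161/2 ≈ 80.500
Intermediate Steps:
X = 1/22 ≈ 0.045455
81 + m(-11, 13)*X = 81 - 11*1/22 = 81 - ½ = 161/2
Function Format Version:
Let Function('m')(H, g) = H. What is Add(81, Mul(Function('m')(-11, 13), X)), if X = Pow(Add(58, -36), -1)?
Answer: Rational(161, 2) ≈ 80.500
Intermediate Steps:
X = Rational(1, 22) (X = Pow(22, -1) = Rational(1, 22) ≈ 0.045455)
Add(81, Mul(Function('m')(-11, 13), X)) = Add(81, Mul(-11, Rational(1, 22))) = Add(81, Rational(-1, 2)) = Rational(161, 2)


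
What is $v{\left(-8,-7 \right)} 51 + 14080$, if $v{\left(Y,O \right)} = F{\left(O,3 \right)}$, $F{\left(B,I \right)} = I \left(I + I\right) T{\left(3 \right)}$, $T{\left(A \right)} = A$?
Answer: $16834$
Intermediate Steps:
$F{\left(B,I \right)} = 6 I^{2}$ ($F{\left(B,I \right)} = I \left(I + I\right) 3 = I 2 I 3 = 2 I^{2} \cdot 3 = 6 I^{2}$)
$v{\left(Y,O \right)} = 54$ ($v{\left(Y,O \right)} = 6 \cdot 3^{2} = 6 \cdot 9 = 54$)
$v{\left(-8,-7 \right)} 51 + 14080 = 54 \cdot 51 + 14080 = 2754 + 14080 = 16834$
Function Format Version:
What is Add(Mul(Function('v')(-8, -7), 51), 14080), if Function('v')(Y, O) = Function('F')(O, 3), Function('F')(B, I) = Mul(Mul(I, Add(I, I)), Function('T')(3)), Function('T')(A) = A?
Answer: 16834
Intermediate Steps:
Function('F')(B, I) = Mul(6, Pow(I, 2)) (Function('F')(B, I) = Mul(Mul(I, Add(I, I)), 3) = Mul(Mul(I, Mul(2, I)), 3) = Mul(Mul(2, Pow(I, 2)), 3) = Mul(6, Pow(I, 2)))
Function('v')(Y, O) = 54 (Function('v')(Y, O) = Mul(6, Pow(3, 2)) = Mul(6, 9) = 54)
Add(Mul(Function('v')(-8, -7), 51), 14080) = Add(Mul(54, 51), 14080) = Add(2754, 14080) = 16834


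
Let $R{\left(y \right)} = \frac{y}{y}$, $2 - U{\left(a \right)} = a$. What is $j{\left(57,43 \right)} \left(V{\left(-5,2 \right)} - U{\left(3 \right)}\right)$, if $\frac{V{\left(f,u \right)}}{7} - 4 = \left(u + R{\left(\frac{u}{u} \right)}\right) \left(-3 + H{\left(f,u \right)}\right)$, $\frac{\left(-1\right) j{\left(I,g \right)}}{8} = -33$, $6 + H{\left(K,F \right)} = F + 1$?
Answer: $-25608$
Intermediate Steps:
$U{\left(a \right)} = 2 - a$
$H{\left(K,F \right)} = -5 + F$ ($H{\left(K,F \right)} = -6 + \left(F + 1\right) = -6 + \left(1 + F\right) = -5 + F$)
$j{\left(I,g \right)} = 264$ ($j{\left(I,g \right)} = \left(-8\right) \left(-33\right) = 264$)
$R{\left(y \right)} = 1$
$V{\left(f,u \right)} = 28 + 7 \left(1 + u\right) \left(-8 + u\right)$ ($V{\left(f,u \right)} = 28 + 7 \left(u + 1\right) \left(-3 + \left(-5 + u\right)\right) = 28 + 7 \left(1 + u\right) \left(-8 + u\right)$)
$j{\left(57,43 \right)} \left(V{\left(-5,2 \right)} - U{\left(3 \right)}\right) = 264 \left(\left(-28 - 98 + 7 \cdot 2^{2}\right) - \left(2 - 3\right)\right) = 264 \left(\left(-28 - 98 + 7 \cdot 4\right) - \left(2 - 3\right)\right) = 264 \left(\left(-28 - 98 + 28\right) - -1\right) = 264 \left(-98 + 1\right) = 264 \left(-97\right) = -25608$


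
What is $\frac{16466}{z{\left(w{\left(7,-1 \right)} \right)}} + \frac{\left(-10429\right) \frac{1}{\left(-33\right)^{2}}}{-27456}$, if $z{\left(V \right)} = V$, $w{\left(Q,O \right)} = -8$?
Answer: $- \frac{61540808339}{29899584} \approx -2058.3$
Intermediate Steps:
$\frac{16466}{z{\left(w{\left(7,-1 \right)} \right)}} + \frac{\left(-10429\right) \frac{1}{\left(-33\right)^{2}}}{-27456} = \frac{16466}{-8} + \frac{\left(-10429\right) \frac{1}{\left(-33\right)^{2}}}{-27456} = 16466 \left(- \frac{1}{8}\right) + - \frac{10429}{1089} \left(- \frac{1}{27456}\right) = - \frac{8233}{4} + \left(-10429\right) \frac{1}{1089} \left(- \frac{1}{27456}\right) = - \frac{8233}{4} - - \frac{10429}{29899584} = - \frac{8233}{4} + \frac{10429}{29899584} = - \frac{61540808339}{29899584}$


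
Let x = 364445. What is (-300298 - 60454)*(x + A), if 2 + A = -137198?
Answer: -81979088240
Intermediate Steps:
A = -137200 (A = -2 - 137198 = -137200)
(-300298 - 60454)*(x + A) = (-300298 - 60454)*(364445 - 137200) = -360752*227245 = -81979088240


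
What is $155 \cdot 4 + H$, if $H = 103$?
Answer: $723$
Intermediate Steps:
$155 \cdot 4 + H = 155 \cdot 4 + 103 = 620 + 103 = 723$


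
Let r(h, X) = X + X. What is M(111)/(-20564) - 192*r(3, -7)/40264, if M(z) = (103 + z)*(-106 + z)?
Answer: 108871/7392758 ≈ 0.014727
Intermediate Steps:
r(h, X) = 2*X
M(z) = (-106 + z)*(103 + z)
M(111)/(-20564) - 192*r(3, -7)/40264 = (-10918 + 111² - 3*111)/(-20564) - 384*(-7)/40264 = (-10918 + 12321 - 333)*(-1/20564) - 192*(-14)*(1/40264) = 1070*(-1/20564) + 2688*(1/40264) = -535/10282 + 48/719 = 108871/7392758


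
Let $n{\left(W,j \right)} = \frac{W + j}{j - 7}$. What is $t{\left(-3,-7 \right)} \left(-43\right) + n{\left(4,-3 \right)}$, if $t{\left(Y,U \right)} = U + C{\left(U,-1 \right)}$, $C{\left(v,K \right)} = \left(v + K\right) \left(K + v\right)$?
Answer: $- \frac{24511}{10} \approx -2451.1$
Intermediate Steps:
$n{\left(W,j \right)} = \frac{W + j}{-7 + j}$
$C{\left(v,K \right)} = \left(K + v\right)^{2}$ ($C{\left(v,K \right)} = \left(K + v\right) \left(K + v\right) = \left(K + v\right)^{2}$)
$t{\left(Y,U \right)} = U + \left(-1 + U\right)^{2}$
$t{\left(-3,-7 \right)} \left(-43\right) + n{\left(4,-3 \right)} = \left(-7 + \left(-1 - 7\right)^{2}\right) \left(-43\right) + \frac{4 - 3}{-7 - 3} = \left(-7 + \left(-8\right)^{2}\right) \left(-43\right) + \frac{1}{-10} \cdot 1 = \left(-7 + 64\right) \left(-43\right) - \frac{1}{10} = 57 \left(-43\right) - \frac{1}{10} = -2451 - \frac{1}{10} = - \frac{24511}{10}$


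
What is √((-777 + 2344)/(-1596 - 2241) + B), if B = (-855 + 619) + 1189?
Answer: √14024595678/3837 ≈ 30.864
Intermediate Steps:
B = 953 (B = -236 + 1189 = 953)
√((-777 + 2344)/(-1596 - 2241) + B) = √((-777 + 2344)/(-1596 - 2241) + 953) = √(1567/(-3837) + 953) = √(1567*(-1/3837) + 953) = √(-1567/3837 + 953) = √(3655094/3837) = √14024595678/3837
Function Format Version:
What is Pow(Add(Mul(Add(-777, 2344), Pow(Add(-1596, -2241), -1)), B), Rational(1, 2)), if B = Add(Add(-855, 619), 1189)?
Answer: Mul(Rational(1, 3837), Pow(14024595678, Rational(1, 2))) ≈ 30.864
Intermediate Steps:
B = 953 (B = Add(-236, 1189) = 953)
Pow(Add(Mul(Add(-777, 2344), Pow(Add(-1596, -2241), -1)), B), Rational(1, 2)) = Pow(Add(Mul(Add(-777, 2344), Pow(Add(-1596, -2241), -1)), 953), Rational(1, 2)) = Pow(Add(Mul(1567, Pow(-3837, -1)), 953), Rational(1, 2)) = Pow(Add(Mul(1567, Rational(-1, 3837)), 953), Rational(1, 2)) = Pow(Add(Rational(-1567, 3837), 953), Rational(1, 2)) = Pow(Rational(3655094, 3837), Rational(1, 2)) = Mul(Rational(1, 3837), Pow(14024595678, Rational(1, 2)))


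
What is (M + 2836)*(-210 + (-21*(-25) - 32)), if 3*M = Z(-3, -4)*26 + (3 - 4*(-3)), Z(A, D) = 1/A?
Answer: 7228669/9 ≈ 8.0319e+5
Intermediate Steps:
M = 19/9 (M = (26/(-3) + (3 - 4*(-3)))/3 = (-⅓*26 + (3 + 12))/3 = (-26/3 + 15)/3 = (⅓)*(19/3) = 19/9 ≈ 2.1111)
(M + 2836)*(-210 + (-21*(-25) - 32)) = (19/9 + 2836)*(-210 + (-21*(-25) - 32)) = 25543*(-210 + (525 - 32))/9 = 25543*(-210 + 493)/9 = (25543/9)*283 = 7228669/9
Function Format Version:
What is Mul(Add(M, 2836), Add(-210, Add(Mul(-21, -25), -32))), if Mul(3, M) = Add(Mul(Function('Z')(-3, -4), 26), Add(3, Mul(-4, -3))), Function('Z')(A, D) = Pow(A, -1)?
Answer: Rational(7228669, 9) ≈ 8.0319e+5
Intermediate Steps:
M = Rational(19, 9) (M = Mul(Rational(1, 3), Add(Mul(Pow(-3, -1), 26), Add(3, Mul(-4, -3)))) = Mul(Rational(1, 3), Add(Mul(Rational(-1, 3), 26), Add(3, 12))) = Mul(Rational(1, 3), Add(Rational(-26, 3), 15)) = Mul(Rational(1, 3), Rational(19, 3)) = Rational(19, 9) ≈ 2.1111)
Mul(Add(M, 2836), Add(-210, Add(Mul(-21, -25), -32))) = Mul(Add(Rational(19, 9), 2836), Add(-210, Add(Mul(-21, -25), -32))) = Mul(Rational(25543, 9), Add(-210, Add(525, -32))) = Mul(Rational(25543, 9), Add(-210, 493)) = Mul(Rational(25543, 9), 283) = Rational(7228669, 9)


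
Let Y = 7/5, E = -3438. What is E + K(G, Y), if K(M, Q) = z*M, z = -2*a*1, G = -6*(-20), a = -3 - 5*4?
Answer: 2082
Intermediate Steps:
a = -23 (a = -3 - 20 = -23)
Y = 7/5 (Y = 7*(1/5) = 7/5 ≈ 1.4000)
G = 120
z = 46 (z = -2*(-23)*1 = 46*1 = 46)
K(M, Q) = 46*M
E + K(G, Y) = -3438 + 46*120 = -3438 + 5520 = 2082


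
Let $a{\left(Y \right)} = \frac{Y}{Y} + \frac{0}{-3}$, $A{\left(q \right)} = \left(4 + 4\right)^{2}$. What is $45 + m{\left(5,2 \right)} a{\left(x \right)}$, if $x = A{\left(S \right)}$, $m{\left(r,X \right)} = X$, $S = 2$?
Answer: $47$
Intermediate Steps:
$A{\left(q \right)} = 64$ ($A{\left(q \right)} = 8^{2} = 64$)
$x = 64$
$a{\left(Y \right)} = 1$ ($a{\left(Y \right)} = 1 + 0 \left(- \frac{1}{3}\right) = 1 + 0 = 1$)
$45 + m{\left(5,2 \right)} a{\left(x \right)} = 45 + 2 \cdot 1 = 45 + 2 = 47$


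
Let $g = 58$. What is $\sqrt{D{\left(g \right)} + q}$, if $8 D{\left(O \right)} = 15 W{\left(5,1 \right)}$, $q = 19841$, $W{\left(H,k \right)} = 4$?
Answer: $\frac{\sqrt{79394}}{2} \approx 140.88$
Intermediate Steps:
$D{\left(O \right)} = \frac{15}{2}$ ($D{\left(O \right)} = \frac{15 \cdot 4}{8} = \frac{1}{8} \cdot 60 = \frac{15}{2}$)
$\sqrt{D{\left(g \right)} + q} = \sqrt{\frac{15}{2} + 19841} = \sqrt{\frac{39697}{2}} = \frac{\sqrt{79394}}{2}$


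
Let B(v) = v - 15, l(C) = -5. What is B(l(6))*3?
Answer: -60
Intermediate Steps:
B(v) = -15 + v
B(l(6))*3 = (-15 - 5)*3 = -20*3 = -60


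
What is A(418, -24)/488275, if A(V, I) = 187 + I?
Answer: 163/488275 ≈ 0.00033383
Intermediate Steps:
A(418, -24)/488275 = (187 - 24)/488275 = 163*(1/488275) = 163/488275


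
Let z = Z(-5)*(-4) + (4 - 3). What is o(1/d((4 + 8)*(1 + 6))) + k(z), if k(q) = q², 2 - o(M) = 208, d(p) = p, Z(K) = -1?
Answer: -181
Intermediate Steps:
o(M) = -206 (o(M) = 2 - 1*208 = 2 - 208 = -206)
z = 5 (z = -1*(-4) + (4 - 3) = 4 + 1 = 5)
o(1/d((4 + 8)*(1 + 6))) + k(z) = -206 + 5² = -206 + 25 = -181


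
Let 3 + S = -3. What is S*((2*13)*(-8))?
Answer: 1248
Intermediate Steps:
S = -6 (S = -3 - 3 = -6)
S*((2*13)*(-8)) = -6*2*13*(-8) = -156*(-8) = -6*(-208) = 1248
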